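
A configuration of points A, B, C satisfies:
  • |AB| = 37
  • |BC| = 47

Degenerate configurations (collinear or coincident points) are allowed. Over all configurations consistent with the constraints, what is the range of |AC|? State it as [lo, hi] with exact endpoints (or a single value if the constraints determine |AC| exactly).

|AC| ∈ [10, 84]  (≈ [10.0000, 84.0000])

|AB| ∈ {37}
|BC| ∈ {47}
|AC| ∈ [10, 84]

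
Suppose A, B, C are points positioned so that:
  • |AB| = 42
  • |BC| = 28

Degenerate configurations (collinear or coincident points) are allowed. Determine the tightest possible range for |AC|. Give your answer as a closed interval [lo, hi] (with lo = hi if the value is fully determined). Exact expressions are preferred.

|AC| ∈ [14, 70]  (≈ [14.0000, 70.0000])

|AB| ∈ {42}
|BC| ∈ {28}
|AC| ∈ [14, 70]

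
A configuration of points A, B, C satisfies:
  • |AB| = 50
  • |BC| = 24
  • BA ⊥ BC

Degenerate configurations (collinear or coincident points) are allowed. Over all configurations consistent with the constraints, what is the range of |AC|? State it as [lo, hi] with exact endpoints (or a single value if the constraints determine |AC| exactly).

|AB| ∈ {50}
|BC| ∈ {24}
|AC| ∈ {2·√(769)}

|AC| = 2·√(769)  (≈ 55.4617)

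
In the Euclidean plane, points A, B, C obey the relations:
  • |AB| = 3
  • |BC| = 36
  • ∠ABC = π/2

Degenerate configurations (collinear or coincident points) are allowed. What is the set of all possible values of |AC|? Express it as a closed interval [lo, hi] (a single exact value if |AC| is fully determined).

|AC| = 3·√(145)  (≈ 36.1248)

|AB| ∈ {3}
|BC| ∈ {36}
|AC| ∈ {3·√(145)}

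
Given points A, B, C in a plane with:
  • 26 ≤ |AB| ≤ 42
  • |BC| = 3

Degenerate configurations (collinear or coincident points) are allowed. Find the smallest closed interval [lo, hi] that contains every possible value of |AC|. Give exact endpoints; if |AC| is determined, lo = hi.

|AB| ∈ [26, 42]
|BC| ∈ {3}
|AC| ∈ [23, 45]

|AC| ∈ [23, 45]  (≈ [23.0000, 45.0000])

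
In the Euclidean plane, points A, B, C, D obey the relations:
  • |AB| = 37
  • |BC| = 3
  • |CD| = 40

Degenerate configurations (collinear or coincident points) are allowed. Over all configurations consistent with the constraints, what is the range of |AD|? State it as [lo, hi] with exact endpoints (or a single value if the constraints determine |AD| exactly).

|AD| ∈ [0, 80]  (≈ [0.0000, 80.0000])

|AB| ∈ {37}
|BC| ∈ {3}
|CD| ∈ {40}
|AC| ∈ [34, 40]
|BD| ∈ [37, 43]
|AD| ∈ [0, 80]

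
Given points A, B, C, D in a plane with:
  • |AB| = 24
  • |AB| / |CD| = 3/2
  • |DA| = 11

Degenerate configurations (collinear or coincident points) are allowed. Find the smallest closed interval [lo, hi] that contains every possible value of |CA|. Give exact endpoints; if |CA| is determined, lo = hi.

|CA| ∈ [5, 27]  (≈ [5.0000, 27.0000])

|AB| ∈ {24}
|AD| ∈ {11}
|CD| ∈ {16}
|BD| ∈ [13, 35]
|AC| ∈ [5, 27]
|BC| ∈ [0, 51]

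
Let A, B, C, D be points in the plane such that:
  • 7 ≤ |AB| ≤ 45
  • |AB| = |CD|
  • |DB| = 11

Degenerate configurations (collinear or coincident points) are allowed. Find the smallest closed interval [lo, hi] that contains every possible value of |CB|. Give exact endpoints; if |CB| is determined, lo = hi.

|CB| ∈ [0, 56]  (≈ [0.0000, 56.0000])

|AB| ∈ [7, 45]
|BD| ∈ {11}
|CD| ∈ [7, 45]
|AD| ∈ [0, 56]
|BC| ∈ [0, 56]
|AC| ∈ [0, 101]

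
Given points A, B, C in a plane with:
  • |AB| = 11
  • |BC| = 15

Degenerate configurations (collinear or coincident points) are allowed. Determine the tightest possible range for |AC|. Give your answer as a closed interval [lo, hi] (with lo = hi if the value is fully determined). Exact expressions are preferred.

|AB| ∈ {11}
|BC| ∈ {15}
|AC| ∈ [4, 26]

|AC| ∈ [4, 26]  (≈ [4.0000, 26.0000])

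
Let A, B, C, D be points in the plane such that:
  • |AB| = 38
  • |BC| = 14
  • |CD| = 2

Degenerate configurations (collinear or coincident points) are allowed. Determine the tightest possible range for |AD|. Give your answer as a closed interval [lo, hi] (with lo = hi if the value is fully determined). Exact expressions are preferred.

|AB| ∈ {38}
|BC| ∈ {14}
|CD| ∈ {2}
|AC| ∈ [24, 52]
|BD| ∈ [12, 16]
|AD| ∈ [22, 54]

|AD| ∈ [22, 54]  (≈ [22.0000, 54.0000])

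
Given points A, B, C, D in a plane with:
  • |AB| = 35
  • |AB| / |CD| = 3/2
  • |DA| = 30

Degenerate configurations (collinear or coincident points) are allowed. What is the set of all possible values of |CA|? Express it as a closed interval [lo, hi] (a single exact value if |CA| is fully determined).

|AB| ∈ {35}
|AD| ∈ {30}
|CD| ∈ {70/3}
|BD| ∈ [5, 65]
|AC| ∈ [20/3, 160/3]
|BC| ∈ [0, 265/3]

|CA| ∈ [20/3, 160/3]  (≈ [6.6667, 53.3333])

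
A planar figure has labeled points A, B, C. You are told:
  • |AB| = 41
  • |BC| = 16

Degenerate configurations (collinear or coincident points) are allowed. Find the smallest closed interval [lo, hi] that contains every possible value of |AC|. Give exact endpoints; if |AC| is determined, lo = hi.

|AC| ∈ [25, 57]  (≈ [25.0000, 57.0000])

|AB| ∈ {41}
|BC| ∈ {16}
|AC| ∈ [25, 57]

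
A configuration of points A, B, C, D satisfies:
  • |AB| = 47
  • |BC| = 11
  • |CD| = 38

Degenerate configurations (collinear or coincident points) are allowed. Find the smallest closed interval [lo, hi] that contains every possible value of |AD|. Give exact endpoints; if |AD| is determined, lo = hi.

|AB| ∈ {47}
|BC| ∈ {11}
|CD| ∈ {38}
|AC| ∈ [36, 58]
|BD| ∈ [27, 49]
|AD| ∈ [0, 96]

|AD| ∈ [0, 96]  (≈ [0.0000, 96.0000])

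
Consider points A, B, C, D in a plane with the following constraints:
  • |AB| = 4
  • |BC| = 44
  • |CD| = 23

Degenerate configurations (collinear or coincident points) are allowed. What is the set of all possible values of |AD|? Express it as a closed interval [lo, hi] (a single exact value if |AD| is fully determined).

|AD| ∈ [17, 71]  (≈ [17.0000, 71.0000])

|AB| ∈ {4}
|BC| ∈ {44}
|CD| ∈ {23}
|AC| ∈ [40, 48]
|BD| ∈ [21, 67]
|AD| ∈ [17, 71]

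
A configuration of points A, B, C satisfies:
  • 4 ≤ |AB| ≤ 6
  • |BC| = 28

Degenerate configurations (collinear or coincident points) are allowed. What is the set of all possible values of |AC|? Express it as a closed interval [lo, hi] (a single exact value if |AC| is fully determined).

|AB| ∈ [4, 6]
|BC| ∈ {28}
|AC| ∈ [22, 34]

|AC| ∈ [22, 34]  (≈ [22.0000, 34.0000])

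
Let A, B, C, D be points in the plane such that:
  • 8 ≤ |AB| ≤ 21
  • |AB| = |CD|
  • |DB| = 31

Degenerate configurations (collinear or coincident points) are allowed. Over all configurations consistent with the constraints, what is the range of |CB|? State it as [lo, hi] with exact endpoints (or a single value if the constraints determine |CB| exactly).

|AB| ∈ [8, 21]
|BD| ∈ {31}
|CD| ∈ [8, 21]
|AD| ∈ [10, 52]
|BC| ∈ [10, 52]
|AC| ∈ [0, 73]

|CB| ∈ [10, 52]  (≈ [10.0000, 52.0000])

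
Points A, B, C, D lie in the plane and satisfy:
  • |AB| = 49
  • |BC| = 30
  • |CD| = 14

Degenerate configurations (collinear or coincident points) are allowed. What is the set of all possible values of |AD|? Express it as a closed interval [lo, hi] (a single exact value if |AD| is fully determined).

|AB| ∈ {49}
|BC| ∈ {30}
|CD| ∈ {14}
|AC| ∈ [19, 79]
|BD| ∈ [16, 44]
|AD| ∈ [5, 93]

|AD| ∈ [5, 93]  (≈ [5.0000, 93.0000])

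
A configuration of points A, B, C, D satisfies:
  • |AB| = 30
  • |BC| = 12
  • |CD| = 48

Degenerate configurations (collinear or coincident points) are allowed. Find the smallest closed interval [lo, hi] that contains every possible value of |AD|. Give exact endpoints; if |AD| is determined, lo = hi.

|AB| ∈ {30}
|BC| ∈ {12}
|CD| ∈ {48}
|AC| ∈ [18, 42]
|BD| ∈ [36, 60]
|AD| ∈ [6, 90]

|AD| ∈ [6, 90]  (≈ [6.0000, 90.0000])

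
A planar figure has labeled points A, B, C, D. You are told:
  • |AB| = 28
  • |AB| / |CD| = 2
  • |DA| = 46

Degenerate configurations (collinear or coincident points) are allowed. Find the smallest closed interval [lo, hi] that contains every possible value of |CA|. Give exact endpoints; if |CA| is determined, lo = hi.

|AB| ∈ {28}
|AD| ∈ {46}
|CD| ∈ {14}
|BD| ∈ [18, 74]
|AC| ∈ [32, 60]
|BC| ∈ [4, 88]

|CA| ∈ [32, 60]  (≈ [32.0000, 60.0000])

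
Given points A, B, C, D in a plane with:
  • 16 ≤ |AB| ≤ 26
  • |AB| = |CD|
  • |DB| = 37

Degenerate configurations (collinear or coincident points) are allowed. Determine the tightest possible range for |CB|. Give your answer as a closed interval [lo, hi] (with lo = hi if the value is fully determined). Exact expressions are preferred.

|CB| ∈ [11, 63]  (≈ [11.0000, 63.0000])

|AB| ∈ [16, 26]
|BD| ∈ {37}
|CD| ∈ [16, 26]
|AD| ∈ [11, 63]
|BC| ∈ [11, 63]
|AC| ∈ [0, 89]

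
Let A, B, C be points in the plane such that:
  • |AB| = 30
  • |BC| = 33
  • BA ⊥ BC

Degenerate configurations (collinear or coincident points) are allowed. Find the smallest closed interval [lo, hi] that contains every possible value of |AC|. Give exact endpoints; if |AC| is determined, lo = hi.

|AC| = 3·√(221)  (≈ 44.5982)

|AB| ∈ {30}
|BC| ∈ {33}
|AC| ∈ {3·√(221)}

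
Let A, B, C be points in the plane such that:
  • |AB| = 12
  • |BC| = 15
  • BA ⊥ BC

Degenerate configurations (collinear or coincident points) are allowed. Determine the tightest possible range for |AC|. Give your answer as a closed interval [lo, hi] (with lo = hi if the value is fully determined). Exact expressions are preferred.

|AB| ∈ {12}
|BC| ∈ {15}
|AC| ∈ {3·√(41)}

|AC| = 3·√(41)  (≈ 19.2094)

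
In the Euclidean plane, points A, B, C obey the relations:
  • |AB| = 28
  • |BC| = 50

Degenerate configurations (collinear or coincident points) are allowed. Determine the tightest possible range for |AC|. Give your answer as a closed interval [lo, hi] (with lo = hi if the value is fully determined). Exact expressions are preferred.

|AC| ∈ [22, 78]  (≈ [22.0000, 78.0000])

|AB| ∈ {28}
|BC| ∈ {50}
|AC| ∈ [22, 78]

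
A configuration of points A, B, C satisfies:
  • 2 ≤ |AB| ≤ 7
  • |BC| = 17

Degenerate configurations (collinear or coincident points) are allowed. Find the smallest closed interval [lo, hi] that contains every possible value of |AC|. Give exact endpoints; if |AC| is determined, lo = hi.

|AB| ∈ [2, 7]
|BC| ∈ {17}
|AC| ∈ [10, 24]

|AC| ∈ [10, 24]  (≈ [10.0000, 24.0000])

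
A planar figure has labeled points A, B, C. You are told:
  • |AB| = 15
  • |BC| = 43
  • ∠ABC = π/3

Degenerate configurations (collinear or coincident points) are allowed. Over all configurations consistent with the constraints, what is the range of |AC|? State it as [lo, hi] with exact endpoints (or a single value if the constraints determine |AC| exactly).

|AC| = √(1429)  (≈ 37.8021)

|AB| ∈ {15}
|BC| ∈ {43}
|AC| ∈ {√(1429)}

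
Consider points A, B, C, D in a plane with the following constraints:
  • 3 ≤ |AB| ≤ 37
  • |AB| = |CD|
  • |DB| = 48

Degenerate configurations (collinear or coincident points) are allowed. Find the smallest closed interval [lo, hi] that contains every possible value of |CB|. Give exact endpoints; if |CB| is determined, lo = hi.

|AB| ∈ [3, 37]
|BD| ∈ {48}
|CD| ∈ [3, 37]
|AD| ∈ [11, 85]
|BC| ∈ [11, 85]
|AC| ∈ [0, 122]

|CB| ∈ [11, 85]  (≈ [11.0000, 85.0000])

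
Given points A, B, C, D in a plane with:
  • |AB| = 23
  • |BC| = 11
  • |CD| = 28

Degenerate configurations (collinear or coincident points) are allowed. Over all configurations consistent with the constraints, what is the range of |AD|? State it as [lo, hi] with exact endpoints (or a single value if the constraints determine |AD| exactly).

|AB| ∈ {23}
|BC| ∈ {11}
|CD| ∈ {28}
|AC| ∈ [12, 34]
|BD| ∈ [17, 39]
|AD| ∈ [0, 62]

|AD| ∈ [0, 62]  (≈ [0.0000, 62.0000])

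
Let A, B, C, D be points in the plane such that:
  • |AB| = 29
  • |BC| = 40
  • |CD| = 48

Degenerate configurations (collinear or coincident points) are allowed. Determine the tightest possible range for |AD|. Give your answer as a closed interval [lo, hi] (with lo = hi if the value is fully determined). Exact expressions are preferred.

|AD| ∈ [0, 117]  (≈ [0.0000, 117.0000])

|AB| ∈ {29}
|BC| ∈ {40}
|CD| ∈ {48}
|AC| ∈ [11, 69]
|BD| ∈ [8, 88]
|AD| ∈ [0, 117]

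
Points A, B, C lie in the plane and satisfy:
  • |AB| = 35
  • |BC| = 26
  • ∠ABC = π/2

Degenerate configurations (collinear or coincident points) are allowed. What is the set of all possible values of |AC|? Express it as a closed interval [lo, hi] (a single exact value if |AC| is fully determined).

|AB| ∈ {35}
|BC| ∈ {26}
|AC| ∈ {√(1901)}

|AC| = √(1901)  (≈ 43.6005)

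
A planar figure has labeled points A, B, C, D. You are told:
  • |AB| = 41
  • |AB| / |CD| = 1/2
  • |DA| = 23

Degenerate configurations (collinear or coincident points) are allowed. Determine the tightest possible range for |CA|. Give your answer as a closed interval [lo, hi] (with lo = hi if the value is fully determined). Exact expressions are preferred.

|AB| ∈ {41}
|AD| ∈ {23}
|CD| ∈ {82}
|BD| ∈ [18, 64]
|AC| ∈ [59, 105]
|BC| ∈ [18, 146]

|CA| ∈ [59, 105]  (≈ [59.0000, 105.0000])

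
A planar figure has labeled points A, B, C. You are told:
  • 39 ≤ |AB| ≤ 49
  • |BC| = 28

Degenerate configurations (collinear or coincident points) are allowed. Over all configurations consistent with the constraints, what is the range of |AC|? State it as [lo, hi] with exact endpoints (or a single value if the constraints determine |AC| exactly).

|AC| ∈ [11, 77]  (≈ [11.0000, 77.0000])

|AB| ∈ [39, 49]
|BC| ∈ {28}
|AC| ∈ [11, 77]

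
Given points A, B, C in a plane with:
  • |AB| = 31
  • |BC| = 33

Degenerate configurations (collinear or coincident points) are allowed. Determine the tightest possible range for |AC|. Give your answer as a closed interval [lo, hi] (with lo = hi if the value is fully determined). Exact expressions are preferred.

|AC| ∈ [2, 64]  (≈ [2.0000, 64.0000])

|AB| ∈ {31}
|BC| ∈ {33}
|AC| ∈ [2, 64]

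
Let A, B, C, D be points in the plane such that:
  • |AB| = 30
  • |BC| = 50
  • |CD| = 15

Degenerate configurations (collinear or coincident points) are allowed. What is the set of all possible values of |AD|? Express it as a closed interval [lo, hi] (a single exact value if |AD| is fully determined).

|AD| ∈ [5, 95]  (≈ [5.0000, 95.0000])

|AB| ∈ {30}
|BC| ∈ {50}
|CD| ∈ {15}
|AC| ∈ [20, 80]
|BD| ∈ [35, 65]
|AD| ∈ [5, 95]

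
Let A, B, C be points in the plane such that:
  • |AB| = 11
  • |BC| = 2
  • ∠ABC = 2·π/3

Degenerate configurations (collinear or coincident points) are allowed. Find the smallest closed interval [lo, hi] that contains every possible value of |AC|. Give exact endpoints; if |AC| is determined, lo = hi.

|AC| = 7·√(3)  (≈ 12.1244)

|AB| ∈ {11}
|BC| ∈ {2}
|AC| ∈ {7·√(3)}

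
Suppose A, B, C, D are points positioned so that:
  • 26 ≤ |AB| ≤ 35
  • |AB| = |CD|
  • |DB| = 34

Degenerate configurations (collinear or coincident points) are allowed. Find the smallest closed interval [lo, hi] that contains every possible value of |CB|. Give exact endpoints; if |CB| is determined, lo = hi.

|AB| ∈ [26, 35]
|BD| ∈ {34}
|CD| ∈ [26, 35]
|AD| ∈ [0, 69]
|BC| ∈ [0, 69]
|AC| ∈ [0, 104]

|CB| ∈ [0, 69]  (≈ [0.0000, 69.0000])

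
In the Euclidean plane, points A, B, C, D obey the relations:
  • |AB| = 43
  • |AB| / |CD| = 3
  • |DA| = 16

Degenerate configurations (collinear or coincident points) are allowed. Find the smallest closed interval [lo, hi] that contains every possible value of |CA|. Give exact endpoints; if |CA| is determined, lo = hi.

|CA| ∈ [5/3, 91/3]  (≈ [1.6667, 30.3333])

|AB| ∈ {43}
|AD| ∈ {16}
|CD| ∈ {43/3}
|BD| ∈ [27, 59]
|AC| ∈ [5/3, 91/3]
|BC| ∈ [38/3, 220/3]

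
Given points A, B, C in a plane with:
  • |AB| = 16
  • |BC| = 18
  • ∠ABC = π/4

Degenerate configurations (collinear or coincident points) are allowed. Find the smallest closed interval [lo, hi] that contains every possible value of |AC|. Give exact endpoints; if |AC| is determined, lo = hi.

|AC| = 2·√(145 - 72·√(2))  (≈ 13.1418)

|AB| ∈ {16}
|BC| ∈ {18}
|AC| ∈ {2·√(145 - 72·√(2))}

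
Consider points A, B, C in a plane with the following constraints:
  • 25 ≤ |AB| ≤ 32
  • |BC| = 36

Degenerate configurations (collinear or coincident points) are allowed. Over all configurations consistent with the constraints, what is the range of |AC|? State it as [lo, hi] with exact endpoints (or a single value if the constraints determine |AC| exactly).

|AB| ∈ [25, 32]
|BC| ∈ {36}
|AC| ∈ [4, 68]

|AC| ∈ [4, 68]  (≈ [4.0000, 68.0000])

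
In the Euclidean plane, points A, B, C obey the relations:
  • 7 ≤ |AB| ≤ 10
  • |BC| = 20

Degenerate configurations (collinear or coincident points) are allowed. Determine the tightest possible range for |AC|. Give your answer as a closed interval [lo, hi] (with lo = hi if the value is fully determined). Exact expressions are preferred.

|AB| ∈ [7, 10]
|BC| ∈ {20}
|AC| ∈ [10, 30]

|AC| ∈ [10, 30]  (≈ [10.0000, 30.0000])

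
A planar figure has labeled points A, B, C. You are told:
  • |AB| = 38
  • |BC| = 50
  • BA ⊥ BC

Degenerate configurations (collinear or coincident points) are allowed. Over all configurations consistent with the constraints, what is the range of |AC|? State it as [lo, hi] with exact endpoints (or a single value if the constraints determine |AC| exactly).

|AC| = 2·√(986)  (≈ 62.8013)

|AB| ∈ {38}
|BC| ∈ {50}
|AC| ∈ {2·√(986)}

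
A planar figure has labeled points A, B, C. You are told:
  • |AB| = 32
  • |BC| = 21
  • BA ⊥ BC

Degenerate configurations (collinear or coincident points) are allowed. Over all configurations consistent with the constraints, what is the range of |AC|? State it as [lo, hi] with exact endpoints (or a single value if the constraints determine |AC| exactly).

|AB| ∈ {32}
|BC| ∈ {21}
|AC| ∈ {√(1465)}

|AC| = √(1465)  (≈ 38.2753)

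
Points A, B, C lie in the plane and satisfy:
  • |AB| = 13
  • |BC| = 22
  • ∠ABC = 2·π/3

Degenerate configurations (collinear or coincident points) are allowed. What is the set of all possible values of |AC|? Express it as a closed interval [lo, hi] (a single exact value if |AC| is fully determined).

|AC| = √(939)  (≈ 30.6431)

|AB| ∈ {13}
|BC| ∈ {22}
|AC| ∈ {√(939)}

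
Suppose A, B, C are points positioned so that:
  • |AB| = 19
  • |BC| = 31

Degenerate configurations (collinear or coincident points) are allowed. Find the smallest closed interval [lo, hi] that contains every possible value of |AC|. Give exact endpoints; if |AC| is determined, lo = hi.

|AB| ∈ {19}
|BC| ∈ {31}
|AC| ∈ [12, 50]

|AC| ∈ [12, 50]  (≈ [12.0000, 50.0000])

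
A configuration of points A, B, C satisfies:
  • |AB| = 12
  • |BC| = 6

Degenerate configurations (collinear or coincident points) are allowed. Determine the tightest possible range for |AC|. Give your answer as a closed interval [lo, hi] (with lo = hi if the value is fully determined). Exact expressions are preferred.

|AB| ∈ {12}
|BC| ∈ {6}
|AC| ∈ [6, 18]

|AC| ∈ [6, 18]  (≈ [6.0000, 18.0000])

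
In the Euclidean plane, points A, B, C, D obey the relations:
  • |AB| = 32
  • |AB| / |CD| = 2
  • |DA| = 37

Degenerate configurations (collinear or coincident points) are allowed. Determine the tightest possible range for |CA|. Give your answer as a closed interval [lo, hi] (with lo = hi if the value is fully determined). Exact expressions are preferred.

|AB| ∈ {32}
|AD| ∈ {37}
|CD| ∈ {16}
|BD| ∈ [5, 69]
|AC| ∈ [21, 53]
|BC| ∈ [0, 85]

|CA| ∈ [21, 53]  (≈ [21.0000, 53.0000])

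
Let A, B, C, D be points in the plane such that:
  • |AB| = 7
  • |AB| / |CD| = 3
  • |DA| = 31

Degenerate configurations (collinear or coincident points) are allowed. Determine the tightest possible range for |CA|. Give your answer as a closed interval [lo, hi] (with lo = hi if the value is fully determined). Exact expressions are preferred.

|CA| ∈ [86/3, 100/3]  (≈ [28.6667, 33.3333])

|AB| ∈ {7}
|AD| ∈ {31}
|CD| ∈ {7/3}
|BD| ∈ [24, 38]
|AC| ∈ [86/3, 100/3]
|BC| ∈ [65/3, 121/3]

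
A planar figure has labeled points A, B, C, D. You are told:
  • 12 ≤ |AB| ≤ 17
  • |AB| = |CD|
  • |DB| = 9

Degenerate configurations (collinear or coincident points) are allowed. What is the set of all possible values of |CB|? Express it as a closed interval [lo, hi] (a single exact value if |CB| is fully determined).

|AB| ∈ [12, 17]
|BD| ∈ {9}
|CD| ∈ [12, 17]
|AD| ∈ [3, 26]
|BC| ∈ [3, 26]
|AC| ∈ [0, 43]

|CB| ∈ [3, 26]  (≈ [3.0000, 26.0000])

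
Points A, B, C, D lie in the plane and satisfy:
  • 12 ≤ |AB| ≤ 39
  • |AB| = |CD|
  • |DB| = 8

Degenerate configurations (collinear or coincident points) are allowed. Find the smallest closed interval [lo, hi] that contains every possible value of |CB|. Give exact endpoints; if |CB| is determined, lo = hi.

|AB| ∈ [12, 39]
|BD| ∈ {8}
|CD| ∈ [12, 39]
|AD| ∈ [4, 47]
|BC| ∈ [4, 47]
|AC| ∈ [0, 86]

|CB| ∈ [4, 47]  (≈ [4.0000, 47.0000])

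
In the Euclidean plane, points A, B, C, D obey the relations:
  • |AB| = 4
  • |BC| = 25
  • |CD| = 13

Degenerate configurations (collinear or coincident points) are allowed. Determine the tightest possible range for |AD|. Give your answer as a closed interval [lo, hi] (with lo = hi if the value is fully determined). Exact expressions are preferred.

|AB| ∈ {4}
|BC| ∈ {25}
|CD| ∈ {13}
|AC| ∈ [21, 29]
|BD| ∈ [12, 38]
|AD| ∈ [8, 42]

|AD| ∈ [8, 42]  (≈ [8.0000, 42.0000])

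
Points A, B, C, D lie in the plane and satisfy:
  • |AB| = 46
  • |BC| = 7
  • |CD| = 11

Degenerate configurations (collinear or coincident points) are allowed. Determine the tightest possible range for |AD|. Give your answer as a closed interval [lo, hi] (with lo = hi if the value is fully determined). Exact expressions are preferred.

|AD| ∈ [28, 64]  (≈ [28.0000, 64.0000])

|AB| ∈ {46}
|BC| ∈ {7}
|CD| ∈ {11}
|AC| ∈ [39, 53]
|BD| ∈ [4, 18]
|AD| ∈ [28, 64]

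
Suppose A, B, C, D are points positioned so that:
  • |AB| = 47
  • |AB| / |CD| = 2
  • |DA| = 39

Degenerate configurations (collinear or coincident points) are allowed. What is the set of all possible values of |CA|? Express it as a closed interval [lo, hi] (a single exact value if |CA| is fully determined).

|CA| ∈ [31/2, 125/2]  (≈ [15.5000, 62.5000])

|AB| ∈ {47}
|AD| ∈ {39}
|CD| ∈ {47/2}
|BD| ∈ [8, 86]
|AC| ∈ [31/2, 125/2]
|BC| ∈ [0, 219/2]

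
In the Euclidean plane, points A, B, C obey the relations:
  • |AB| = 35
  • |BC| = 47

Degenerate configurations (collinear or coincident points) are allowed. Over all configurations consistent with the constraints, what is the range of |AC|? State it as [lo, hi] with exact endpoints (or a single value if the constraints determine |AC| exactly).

|AB| ∈ {35}
|BC| ∈ {47}
|AC| ∈ [12, 82]

|AC| ∈ [12, 82]  (≈ [12.0000, 82.0000])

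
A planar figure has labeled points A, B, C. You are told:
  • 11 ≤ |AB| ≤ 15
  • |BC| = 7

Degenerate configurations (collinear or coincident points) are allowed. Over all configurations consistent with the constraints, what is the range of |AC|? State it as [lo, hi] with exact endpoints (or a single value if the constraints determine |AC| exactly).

|AC| ∈ [4, 22]  (≈ [4.0000, 22.0000])

|AB| ∈ [11, 15]
|BC| ∈ {7}
|AC| ∈ [4, 22]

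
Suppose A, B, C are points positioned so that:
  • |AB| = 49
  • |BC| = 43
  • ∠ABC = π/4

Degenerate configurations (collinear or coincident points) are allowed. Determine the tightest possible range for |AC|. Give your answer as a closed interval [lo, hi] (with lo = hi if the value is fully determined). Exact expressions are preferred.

|AB| ∈ {49}
|BC| ∈ {43}
|AC| ∈ {√(4250 - 2107·√(2))}

|AC| = √(4250 - 2107·√(2))  (≈ 35.6406)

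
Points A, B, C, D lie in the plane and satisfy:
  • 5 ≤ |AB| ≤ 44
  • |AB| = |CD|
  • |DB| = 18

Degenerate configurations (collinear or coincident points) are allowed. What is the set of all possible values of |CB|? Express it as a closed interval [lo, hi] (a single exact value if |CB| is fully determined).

|CB| ∈ [0, 62]  (≈ [0.0000, 62.0000])

|AB| ∈ [5, 44]
|BD| ∈ {18}
|CD| ∈ [5, 44]
|AD| ∈ [0, 62]
|BC| ∈ [0, 62]
|AC| ∈ [0, 106]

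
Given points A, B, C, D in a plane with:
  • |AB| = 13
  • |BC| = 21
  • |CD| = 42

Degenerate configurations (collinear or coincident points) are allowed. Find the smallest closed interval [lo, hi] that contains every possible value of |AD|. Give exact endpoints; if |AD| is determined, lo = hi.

|AB| ∈ {13}
|BC| ∈ {21}
|CD| ∈ {42}
|AC| ∈ [8, 34]
|BD| ∈ [21, 63]
|AD| ∈ [8, 76]

|AD| ∈ [8, 76]  (≈ [8.0000, 76.0000])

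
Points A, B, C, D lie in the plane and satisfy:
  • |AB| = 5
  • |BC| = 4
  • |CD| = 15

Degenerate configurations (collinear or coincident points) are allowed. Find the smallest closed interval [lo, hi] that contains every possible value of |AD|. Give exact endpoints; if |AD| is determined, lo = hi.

|AD| ∈ [6, 24]  (≈ [6.0000, 24.0000])

|AB| ∈ {5}
|BC| ∈ {4}
|CD| ∈ {15}
|AC| ∈ [1, 9]
|BD| ∈ [11, 19]
|AD| ∈ [6, 24]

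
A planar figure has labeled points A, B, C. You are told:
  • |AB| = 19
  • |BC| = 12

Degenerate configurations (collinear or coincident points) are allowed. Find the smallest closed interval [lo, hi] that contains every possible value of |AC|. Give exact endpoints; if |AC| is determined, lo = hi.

|AB| ∈ {19}
|BC| ∈ {12}
|AC| ∈ [7, 31]

|AC| ∈ [7, 31]  (≈ [7.0000, 31.0000])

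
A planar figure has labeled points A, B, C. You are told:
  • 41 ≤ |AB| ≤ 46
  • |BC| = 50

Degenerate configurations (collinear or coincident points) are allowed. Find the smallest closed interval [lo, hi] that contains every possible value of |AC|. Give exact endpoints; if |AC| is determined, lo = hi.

|AB| ∈ [41, 46]
|BC| ∈ {50}
|AC| ∈ [4, 96]

|AC| ∈ [4, 96]  (≈ [4.0000, 96.0000])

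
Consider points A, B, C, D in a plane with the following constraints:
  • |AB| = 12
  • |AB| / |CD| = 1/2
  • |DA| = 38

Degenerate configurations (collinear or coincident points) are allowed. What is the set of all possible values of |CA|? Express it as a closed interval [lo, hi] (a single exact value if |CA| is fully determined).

|CA| ∈ [14, 62]  (≈ [14.0000, 62.0000])

|AB| ∈ {12}
|AD| ∈ {38}
|CD| ∈ {24}
|BD| ∈ [26, 50]
|AC| ∈ [14, 62]
|BC| ∈ [2, 74]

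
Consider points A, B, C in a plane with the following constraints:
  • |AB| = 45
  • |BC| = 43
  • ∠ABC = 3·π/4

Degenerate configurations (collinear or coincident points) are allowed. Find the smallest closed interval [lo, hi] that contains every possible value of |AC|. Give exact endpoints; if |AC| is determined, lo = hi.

|AB| ∈ {45}
|BC| ∈ {43}
|AC| ∈ {√(1935·√(2) + 3874)}

|AC| = √(1935·√(2) + 3874)  (≈ 81.3050)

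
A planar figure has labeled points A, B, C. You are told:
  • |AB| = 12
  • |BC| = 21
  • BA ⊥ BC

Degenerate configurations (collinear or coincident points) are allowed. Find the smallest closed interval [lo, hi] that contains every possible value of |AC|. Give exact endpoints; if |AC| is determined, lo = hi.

|AB| ∈ {12}
|BC| ∈ {21}
|AC| ∈ {3·√(65)}

|AC| = 3·√(65)  (≈ 24.1868)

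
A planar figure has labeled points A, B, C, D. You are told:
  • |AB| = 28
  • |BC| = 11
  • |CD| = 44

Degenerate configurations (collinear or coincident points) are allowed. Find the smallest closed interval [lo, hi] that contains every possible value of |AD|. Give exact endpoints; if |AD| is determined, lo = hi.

|AD| ∈ [5, 83]  (≈ [5.0000, 83.0000])

|AB| ∈ {28}
|BC| ∈ {11}
|CD| ∈ {44}
|AC| ∈ [17, 39]
|BD| ∈ [33, 55]
|AD| ∈ [5, 83]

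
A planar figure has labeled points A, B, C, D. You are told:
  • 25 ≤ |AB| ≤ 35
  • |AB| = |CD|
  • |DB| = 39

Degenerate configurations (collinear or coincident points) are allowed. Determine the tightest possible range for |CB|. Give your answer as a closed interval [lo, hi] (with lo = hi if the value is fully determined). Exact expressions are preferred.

|CB| ∈ [4, 74]  (≈ [4.0000, 74.0000])

|AB| ∈ [25, 35]
|BD| ∈ {39}
|CD| ∈ [25, 35]
|AD| ∈ [4, 74]
|BC| ∈ [4, 74]
|AC| ∈ [0, 109]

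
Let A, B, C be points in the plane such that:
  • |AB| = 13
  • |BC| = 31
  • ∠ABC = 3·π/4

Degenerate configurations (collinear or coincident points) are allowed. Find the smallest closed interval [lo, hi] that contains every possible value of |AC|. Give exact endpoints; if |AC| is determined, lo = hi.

|AB| ∈ {13}
|BC| ∈ {31}
|AC| ∈ {√(403·√(2) + 1130)}

|AC| = √(403·√(2) + 1130)  (≈ 41.2302)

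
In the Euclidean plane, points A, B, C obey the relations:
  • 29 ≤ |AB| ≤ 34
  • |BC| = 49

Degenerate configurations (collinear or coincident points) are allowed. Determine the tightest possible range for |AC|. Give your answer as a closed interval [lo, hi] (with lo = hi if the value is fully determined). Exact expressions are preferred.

|AC| ∈ [15, 83]  (≈ [15.0000, 83.0000])

|AB| ∈ [29, 34]
|BC| ∈ {49}
|AC| ∈ [15, 83]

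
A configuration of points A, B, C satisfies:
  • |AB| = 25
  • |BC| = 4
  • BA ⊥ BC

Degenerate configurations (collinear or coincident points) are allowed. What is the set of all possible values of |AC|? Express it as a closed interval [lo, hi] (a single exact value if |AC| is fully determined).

|AB| ∈ {25}
|BC| ∈ {4}
|AC| ∈ {√(641)}

|AC| = √(641)  (≈ 25.3180)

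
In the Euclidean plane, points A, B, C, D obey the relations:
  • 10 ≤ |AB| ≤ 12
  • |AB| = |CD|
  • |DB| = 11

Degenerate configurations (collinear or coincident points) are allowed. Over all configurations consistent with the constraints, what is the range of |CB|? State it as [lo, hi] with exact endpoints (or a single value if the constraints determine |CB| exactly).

|AB| ∈ [10, 12]
|BD| ∈ {11}
|CD| ∈ [10, 12]
|AD| ∈ [0, 23]
|BC| ∈ [0, 23]
|AC| ∈ [0, 35]

|CB| ∈ [0, 23]  (≈ [0.0000, 23.0000])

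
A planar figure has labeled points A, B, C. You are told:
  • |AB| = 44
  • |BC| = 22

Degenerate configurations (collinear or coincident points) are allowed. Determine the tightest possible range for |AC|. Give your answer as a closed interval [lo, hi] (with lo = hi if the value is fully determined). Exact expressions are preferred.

|AC| ∈ [22, 66]  (≈ [22.0000, 66.0000])

|AB| ∈ {44}
|BC| ∈ {22}
|AC| ∈ [22, 66]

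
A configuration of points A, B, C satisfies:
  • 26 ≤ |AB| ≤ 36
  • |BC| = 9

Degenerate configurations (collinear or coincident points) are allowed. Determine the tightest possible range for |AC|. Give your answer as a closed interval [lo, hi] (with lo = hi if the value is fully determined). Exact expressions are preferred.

|AB| ∈ [26, 36]
|BC| ∈ {9}
|AC| ∈ [17, 45]

|AC| ∈ [17, 45]  (≈ [17.0000, 45.0000])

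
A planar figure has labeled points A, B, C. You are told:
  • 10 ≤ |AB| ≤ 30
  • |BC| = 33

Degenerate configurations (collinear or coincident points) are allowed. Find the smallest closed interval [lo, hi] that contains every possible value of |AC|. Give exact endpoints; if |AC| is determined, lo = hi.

|AB| ∈ [10, 30]
|BC| ∈ {33}
|AC| ∈ [3, 63]

|AC| ∈ [3, 63]  (≈ [3.0000, 63.0000])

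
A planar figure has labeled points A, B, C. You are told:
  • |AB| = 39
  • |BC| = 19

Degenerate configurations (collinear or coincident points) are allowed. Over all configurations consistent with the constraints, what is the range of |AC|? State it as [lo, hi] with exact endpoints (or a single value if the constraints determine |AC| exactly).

|AB| ∈ {39}
|BC| ∈ {19}
|AC| ∈ [20, 58]

|AC| ∈ [20, 58]  (≈ [20.0000, 58.0000])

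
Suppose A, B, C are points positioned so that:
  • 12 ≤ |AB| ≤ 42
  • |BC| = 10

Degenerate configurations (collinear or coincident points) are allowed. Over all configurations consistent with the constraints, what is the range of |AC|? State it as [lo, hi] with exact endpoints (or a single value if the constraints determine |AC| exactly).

|AC| ∈ [2, 52]  (≈ [2.0000, 52.0000])

|AB| ∈ [12, 42]
|BC| ∈ {10}
|AC| ∈ [2, 52]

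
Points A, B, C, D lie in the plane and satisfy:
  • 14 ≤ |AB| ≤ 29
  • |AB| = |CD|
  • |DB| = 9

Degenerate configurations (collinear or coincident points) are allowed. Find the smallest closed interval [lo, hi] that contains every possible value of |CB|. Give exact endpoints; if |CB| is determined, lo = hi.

|CB| ∈ [5, 38]  (≈ [5.0000, 38.0000])

|AB| ∈ [14, 29]
|BD| ∈ {9}
|CD| ∈ [14, 29]
|AD| ∈ [5, 38]
|BC| ∈ [5, 38]
|AC| ∈ [0, 67]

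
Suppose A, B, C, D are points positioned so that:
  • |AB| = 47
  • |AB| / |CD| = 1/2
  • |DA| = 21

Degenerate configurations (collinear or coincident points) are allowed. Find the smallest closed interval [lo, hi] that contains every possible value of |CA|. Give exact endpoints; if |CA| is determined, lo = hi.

|CA| ∈ [73, 115]  (≈ [73.0000, 115.0000])

|AB| ∈ {47}
|AD| ∈ {21}
|CD| ∈ {94}
|BD| ∈ [26, 68]
|AC| ∈ [73, 115]
|BC| ∈ [26, 162]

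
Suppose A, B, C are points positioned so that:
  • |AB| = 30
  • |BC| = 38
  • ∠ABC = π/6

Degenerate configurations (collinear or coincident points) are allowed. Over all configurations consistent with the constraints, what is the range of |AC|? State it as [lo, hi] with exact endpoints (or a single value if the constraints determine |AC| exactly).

|AB| ∈ {30}
|BC| ∈ {38}
|AC| ∈ {2·√(586 - 285·√(3))}

|AC| = 2·√(586 - 285·√(3))  (≈ 19.2214)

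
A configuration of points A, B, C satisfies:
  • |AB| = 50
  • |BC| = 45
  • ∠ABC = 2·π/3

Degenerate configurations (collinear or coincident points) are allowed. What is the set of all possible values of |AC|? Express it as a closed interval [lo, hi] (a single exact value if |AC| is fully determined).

|AC| = 5·√(271)  (≈ 82.3104)

|AB| ∈ {50}
|BC| ∈ {45}
|AC| ∈ {5·√(271)}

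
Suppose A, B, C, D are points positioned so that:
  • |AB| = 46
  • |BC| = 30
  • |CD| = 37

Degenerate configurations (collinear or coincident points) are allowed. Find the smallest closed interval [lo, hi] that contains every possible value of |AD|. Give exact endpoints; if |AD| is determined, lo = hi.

|AB| ∈ {46}
|BC| ∈ {30}
|CD| ∈ {37}
|AC| ∈ [16, 76]
|BD| ∈ [7, 67]
|AD| ∈ [0, 113]

|AD| ∈ [0, 113]  (≈ [0.0000, 113.0000])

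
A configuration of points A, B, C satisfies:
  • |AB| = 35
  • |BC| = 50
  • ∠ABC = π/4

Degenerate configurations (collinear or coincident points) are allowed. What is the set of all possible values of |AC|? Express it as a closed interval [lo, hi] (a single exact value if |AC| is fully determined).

|AC| = 5·√(149 - 70·√(2))  (≈ 35.3571)

|AB| ∈ {35}
|BC| ∈ {50}
|AC| ∈ {5·√(149 - 70·√(2))}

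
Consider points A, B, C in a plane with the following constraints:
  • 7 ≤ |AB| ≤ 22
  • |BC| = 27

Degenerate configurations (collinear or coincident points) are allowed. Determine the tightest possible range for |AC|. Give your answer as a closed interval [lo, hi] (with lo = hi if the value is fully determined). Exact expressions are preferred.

|AB| ∈ [7, 22]
|BC| ∈ {27}
|AC| ∈ [5, 49]

|AC| ∈ [5, 49]  (≈ [5.0000, 49.0000])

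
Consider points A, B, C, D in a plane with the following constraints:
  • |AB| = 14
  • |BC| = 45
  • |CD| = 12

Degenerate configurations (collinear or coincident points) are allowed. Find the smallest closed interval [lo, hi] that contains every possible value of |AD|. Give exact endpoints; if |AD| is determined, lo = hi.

|AD| ∈ [19, 71]  (≈ [19.0000, 71.0000])

|AB| ∈ {14}
|BC| ∈ {45}
|CD| ∈ {12}
|AC| ∈ [31, 59]
|BD| ∈ [33, 57]
|AD| ∈ [19, 71]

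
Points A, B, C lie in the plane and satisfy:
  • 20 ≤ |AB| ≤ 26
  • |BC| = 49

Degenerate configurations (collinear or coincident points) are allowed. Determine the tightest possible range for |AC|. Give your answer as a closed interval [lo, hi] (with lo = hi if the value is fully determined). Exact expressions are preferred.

|AB| ∈ [20, 26]
|BC| ∈ {49}
|AC| ∈ [23, 75]

|AC| ∈ [23, 75]  (≈ [23.0000, 75.0000])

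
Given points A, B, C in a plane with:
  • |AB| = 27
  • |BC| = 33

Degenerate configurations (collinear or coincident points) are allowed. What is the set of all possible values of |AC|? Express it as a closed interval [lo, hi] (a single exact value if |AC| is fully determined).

|AB| ∈ {27}
|BC| ∈ {33}
|AC| ∈ [6, 60]

|AC| ∈ [6, 60]  (≈ [6.0000, 60.0000])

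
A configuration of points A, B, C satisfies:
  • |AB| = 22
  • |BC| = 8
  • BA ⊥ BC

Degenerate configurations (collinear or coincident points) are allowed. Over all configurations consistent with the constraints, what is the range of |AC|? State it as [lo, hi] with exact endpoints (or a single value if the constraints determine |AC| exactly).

|AC| = 2·√(137)  (≈ 23.4094)

|AB| ∈ {22}
|BC| ∈ {8}
|AC| ∈ {2·√(137)}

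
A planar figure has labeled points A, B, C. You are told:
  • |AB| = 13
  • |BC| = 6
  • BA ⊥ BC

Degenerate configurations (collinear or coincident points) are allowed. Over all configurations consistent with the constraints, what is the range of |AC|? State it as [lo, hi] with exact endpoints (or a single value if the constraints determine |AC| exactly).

|AC| = √(205)  (≈ 14.3178)

|AB| ∈ {13}
|BC| ∈ {6}
|AC| ∈ {√(205)}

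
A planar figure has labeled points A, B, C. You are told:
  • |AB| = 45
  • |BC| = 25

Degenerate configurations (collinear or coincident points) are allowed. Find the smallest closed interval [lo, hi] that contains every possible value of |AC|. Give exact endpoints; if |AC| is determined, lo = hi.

|AC| ∈ [20, 70]  (≈ [20.0000, 70.0000])

|AB| ∈ {45}
|BC| ∈ {25}
|AC| ∈ [20, 70]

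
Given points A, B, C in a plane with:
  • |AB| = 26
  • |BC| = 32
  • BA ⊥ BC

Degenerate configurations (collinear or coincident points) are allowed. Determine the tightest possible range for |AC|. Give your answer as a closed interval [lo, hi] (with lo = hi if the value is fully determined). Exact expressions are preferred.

|AB| ∈ {26}
|BC| ∈ {32}
|AC| ∈ {10·√(17)}

|AC| = 10·√(17)  (≈ 41.2311)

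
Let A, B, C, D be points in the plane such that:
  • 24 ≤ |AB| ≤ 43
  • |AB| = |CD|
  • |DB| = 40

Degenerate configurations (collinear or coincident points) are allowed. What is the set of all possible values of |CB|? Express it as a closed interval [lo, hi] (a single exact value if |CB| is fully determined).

|AB| ∈ [24, 43]
|BD| ∈ {40}
|CD| ∈ [24, 43]
|AD| ∈ [0, 83]
|BC| ∈ [0, 83]
|AC| ∈ [0, 126]

|CB| ∈ [0, 83]  (≈ [0.0000, 83.0000])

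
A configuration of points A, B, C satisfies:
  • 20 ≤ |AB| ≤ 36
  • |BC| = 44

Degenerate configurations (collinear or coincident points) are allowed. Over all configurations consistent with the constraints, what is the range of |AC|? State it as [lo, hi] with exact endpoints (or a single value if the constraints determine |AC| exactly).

|AC| ∈ [8, 80]  (≈ [8.0000, 80.0000])

|AB| ∈ [20, 36]
|BC| ∈ {44}
|AC| ∈ [8, 80]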